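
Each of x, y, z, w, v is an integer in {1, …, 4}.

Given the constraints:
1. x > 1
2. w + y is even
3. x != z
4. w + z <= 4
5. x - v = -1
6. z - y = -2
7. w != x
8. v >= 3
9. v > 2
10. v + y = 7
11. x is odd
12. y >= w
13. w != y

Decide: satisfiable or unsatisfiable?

Satisfiable

Take x = 3, y = 3, z = 1, w = 1, v = 4. Then constraint 4: w + z = 2; constraint 5: x - v = -1, and every other listed constraint is also met.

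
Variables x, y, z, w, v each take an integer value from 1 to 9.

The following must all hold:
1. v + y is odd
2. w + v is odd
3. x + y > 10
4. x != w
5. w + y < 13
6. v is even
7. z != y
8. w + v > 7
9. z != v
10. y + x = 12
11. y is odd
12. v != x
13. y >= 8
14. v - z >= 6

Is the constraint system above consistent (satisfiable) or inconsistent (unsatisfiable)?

Try x = 3, y = 9, z = 1, w = 1, v = 8.
Check constraint 3: x + y = 12; constraint 5: w + y = 10. The remaining constraints are straightforward to verify.

Satisfiable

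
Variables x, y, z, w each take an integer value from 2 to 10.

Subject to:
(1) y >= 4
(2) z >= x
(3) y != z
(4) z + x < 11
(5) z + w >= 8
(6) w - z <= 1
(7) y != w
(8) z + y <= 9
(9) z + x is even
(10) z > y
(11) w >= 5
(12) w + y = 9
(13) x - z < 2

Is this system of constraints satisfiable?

One satisfying assignment is x = 5, y = 4, z = 5, w = 5.
For the less obvious constraints — constraint 4: z + x = 10; constraint 5: z + w = 10; constraint 6: w - z = 0 — and the others hold by inspection.

Satisfiable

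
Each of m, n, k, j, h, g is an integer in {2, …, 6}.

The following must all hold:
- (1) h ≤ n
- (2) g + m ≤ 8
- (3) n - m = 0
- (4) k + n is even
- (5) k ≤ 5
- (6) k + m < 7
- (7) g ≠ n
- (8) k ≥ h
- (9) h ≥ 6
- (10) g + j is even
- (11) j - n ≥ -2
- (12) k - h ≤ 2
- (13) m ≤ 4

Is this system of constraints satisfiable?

Unsatisfiable

From constraint 9: h ≥ 6. From constraints 5 and 8: h ≤ k and k ≤ 5, so h ≤ 5. But 5 < 6, so no value of h works.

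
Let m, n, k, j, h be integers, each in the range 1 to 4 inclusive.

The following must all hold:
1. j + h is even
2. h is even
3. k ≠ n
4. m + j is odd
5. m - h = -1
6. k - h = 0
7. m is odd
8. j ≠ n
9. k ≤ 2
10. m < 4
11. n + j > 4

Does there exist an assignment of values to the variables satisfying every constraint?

Satisfiable

The assignment m = 1, n = 3, k = 2, j = 4, h = 2 works:
  constraint 5 holds since m - h = -1.
  constraint 6 holds since k - h = 0.
  constraint 11 holds since n + j = 7.
The rest check out directly.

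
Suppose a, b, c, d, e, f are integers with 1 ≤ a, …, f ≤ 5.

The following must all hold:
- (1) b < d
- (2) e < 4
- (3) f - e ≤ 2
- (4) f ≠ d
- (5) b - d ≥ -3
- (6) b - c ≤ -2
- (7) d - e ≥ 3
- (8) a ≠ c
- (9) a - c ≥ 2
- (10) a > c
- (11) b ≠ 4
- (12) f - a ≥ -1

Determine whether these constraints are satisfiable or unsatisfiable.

Constraints 3, 5, 6, 7, 9, and 12 give c − b ≥ 2, b − d ≥ -3, d − e ≥ 3, e − f ≥ -2, f − a ≥ -1, a − c ≥ 2.
Adding all 6 inequalities: the left sides telescope to 0, and the right sides sum to 2 + (-3) + 3 + (-2) + (-1) + 2 = 1. So 0 ≥ 1, which is false.

Unsatisfiable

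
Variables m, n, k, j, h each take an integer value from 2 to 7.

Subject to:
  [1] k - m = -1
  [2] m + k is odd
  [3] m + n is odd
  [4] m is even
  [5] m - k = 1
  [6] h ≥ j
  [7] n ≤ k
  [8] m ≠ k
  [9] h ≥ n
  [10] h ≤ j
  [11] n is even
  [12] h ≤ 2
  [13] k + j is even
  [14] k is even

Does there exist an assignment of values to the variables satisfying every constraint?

Unsatisfiable

Constraint 4 makes m even and constraint 11 makes n even, so m + n must be even. Constraint 3 says m + n is odd — contradiction.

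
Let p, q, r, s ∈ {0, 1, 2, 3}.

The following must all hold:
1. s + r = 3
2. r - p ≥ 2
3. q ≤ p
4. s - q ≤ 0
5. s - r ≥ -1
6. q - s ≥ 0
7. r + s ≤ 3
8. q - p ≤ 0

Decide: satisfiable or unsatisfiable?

Unsatisfiable

Constraints 2, 4, 5, and 8 give r − p ≥ 2, p − q ≥ 0, q − s ≥ 0, s − r ≥ -1.
Adding all 4 inequalities: the left sides telescope to 0, and the right sides sum to 2 + 0 + 0 + (-1) = 1. So 0 ≥ 1, which is false.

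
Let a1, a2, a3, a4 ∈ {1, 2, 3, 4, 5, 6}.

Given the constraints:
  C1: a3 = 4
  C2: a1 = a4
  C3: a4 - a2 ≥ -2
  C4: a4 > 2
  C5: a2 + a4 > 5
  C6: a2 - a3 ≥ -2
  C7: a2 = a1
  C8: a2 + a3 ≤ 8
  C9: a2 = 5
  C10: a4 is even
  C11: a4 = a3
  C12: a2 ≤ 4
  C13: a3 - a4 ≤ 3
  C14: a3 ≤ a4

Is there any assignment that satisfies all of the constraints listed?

Unsatisfiable

Constraint 9 fixes a2 = 5 and constraint 1 fixes a3 = 4. Constraints 2, 7, and 11 give a2 = a1 = a4 = a3, so a2 = a3. But 5 ≠ 4 — contradiction.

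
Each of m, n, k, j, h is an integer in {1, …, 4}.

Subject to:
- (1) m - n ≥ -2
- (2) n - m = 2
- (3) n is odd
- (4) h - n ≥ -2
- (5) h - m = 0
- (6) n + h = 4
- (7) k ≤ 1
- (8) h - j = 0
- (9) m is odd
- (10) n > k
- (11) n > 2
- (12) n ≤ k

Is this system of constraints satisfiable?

Unsatisfiable

From constraint 11: n ≥ 3. From constraints 7 and 12: n ≤ k and k ≤ 1, so n ≤ 1. But 1 < 3, so no value of n works.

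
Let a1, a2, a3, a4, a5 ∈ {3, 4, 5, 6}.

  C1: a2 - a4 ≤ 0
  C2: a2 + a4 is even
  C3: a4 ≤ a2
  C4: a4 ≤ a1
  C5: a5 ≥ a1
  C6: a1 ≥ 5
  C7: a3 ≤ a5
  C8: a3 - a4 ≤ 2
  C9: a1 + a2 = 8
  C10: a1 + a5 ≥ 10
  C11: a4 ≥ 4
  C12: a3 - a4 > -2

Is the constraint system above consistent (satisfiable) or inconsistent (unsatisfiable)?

From constraint 6: a1 ≥ 5. From constraints 3 and 11: a2 ≥ a4 ≥ 4. Hence a1 + a2 ≥ 9. But constraint 9 requires a1 + a2 = 8, and 8 < 9. Contradiction.

Unsatisfiable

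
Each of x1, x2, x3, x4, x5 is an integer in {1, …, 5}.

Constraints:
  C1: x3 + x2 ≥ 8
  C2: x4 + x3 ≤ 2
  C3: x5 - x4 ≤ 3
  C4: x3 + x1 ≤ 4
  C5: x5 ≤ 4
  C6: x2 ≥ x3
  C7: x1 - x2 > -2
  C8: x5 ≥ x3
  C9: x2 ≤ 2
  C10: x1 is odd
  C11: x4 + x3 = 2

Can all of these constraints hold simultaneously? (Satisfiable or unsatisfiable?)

Unsatisfiable

From constraints 5 and 8: x3 ≤ x5 ≤ 4. From constraint 9: x2 ≤ 2. Hence x3 + x2 ≤ 6. But constraint 1 requires x3 + x2 ≥ 8, and 8 > 6. Contradiction.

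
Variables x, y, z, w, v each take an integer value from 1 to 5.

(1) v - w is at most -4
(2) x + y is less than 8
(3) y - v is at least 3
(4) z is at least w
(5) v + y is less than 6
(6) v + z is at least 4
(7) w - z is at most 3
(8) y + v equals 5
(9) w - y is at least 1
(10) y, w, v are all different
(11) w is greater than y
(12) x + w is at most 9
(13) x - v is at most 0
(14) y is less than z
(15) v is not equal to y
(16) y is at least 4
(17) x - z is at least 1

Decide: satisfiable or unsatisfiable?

Constraints 3, 7, 9, 13, and 17 give y − v ≥ 3, v − x ≥ 0, x − z ≥ 1, z − w ≥ -3, w − y ≥ 1.
Adding all 5 inequalities: the left sides telescope to 0, and the right sides sum to 3 + 0 + 1 + (-3) + 1 = 2. So 0 ≥ 2, which is false.

Unsatisfiable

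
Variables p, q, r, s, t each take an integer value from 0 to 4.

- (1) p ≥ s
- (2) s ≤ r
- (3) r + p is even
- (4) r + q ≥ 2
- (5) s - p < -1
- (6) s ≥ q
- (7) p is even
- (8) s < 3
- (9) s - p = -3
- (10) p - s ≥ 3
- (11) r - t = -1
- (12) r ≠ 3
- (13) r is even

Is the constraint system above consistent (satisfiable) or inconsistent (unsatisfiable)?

Satisfiable

Setting (p, q, r, s, t) = (4, 1, 2, 1, 3) satisfies everything: constraint 4: r + q = 3; constraint 5: s - p = -3; constraint 9: s - p = -3, and the others follow.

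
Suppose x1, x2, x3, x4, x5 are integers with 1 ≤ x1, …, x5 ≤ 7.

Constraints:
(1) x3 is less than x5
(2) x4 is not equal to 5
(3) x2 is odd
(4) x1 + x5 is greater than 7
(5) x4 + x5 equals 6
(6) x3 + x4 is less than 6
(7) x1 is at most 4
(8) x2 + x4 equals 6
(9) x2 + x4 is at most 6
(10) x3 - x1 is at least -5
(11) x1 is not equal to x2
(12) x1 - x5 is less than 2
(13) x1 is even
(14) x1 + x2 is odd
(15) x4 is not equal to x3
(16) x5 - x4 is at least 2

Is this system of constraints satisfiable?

One satisfying assignment is x1 = 4, x2 = 5, x3 = 2, x4 = 1, x5 = 5.
For the less obvious constraints — constraint 4: x1 + x5 = 9; constraint 5: x4 + x5 = 6; constraint 6: x3 + x4 = 3 — and the others hold by inspection.

Satisfiable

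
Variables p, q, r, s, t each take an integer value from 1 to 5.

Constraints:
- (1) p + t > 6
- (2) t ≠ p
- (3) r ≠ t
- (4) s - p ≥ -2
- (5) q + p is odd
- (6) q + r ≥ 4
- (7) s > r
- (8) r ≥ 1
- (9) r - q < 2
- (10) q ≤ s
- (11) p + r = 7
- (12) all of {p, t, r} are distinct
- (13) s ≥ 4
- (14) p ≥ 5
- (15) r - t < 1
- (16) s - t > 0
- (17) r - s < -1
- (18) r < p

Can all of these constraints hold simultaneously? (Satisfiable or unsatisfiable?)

Try p = 5, q = 2, r = 2, s = 5, t = 4.
Check constraint 1: p + t = 9; constraint 4: s - p = 0; constraint 6: q + r = 4. The remaining constraints are straightforward to verify.

Satisfiable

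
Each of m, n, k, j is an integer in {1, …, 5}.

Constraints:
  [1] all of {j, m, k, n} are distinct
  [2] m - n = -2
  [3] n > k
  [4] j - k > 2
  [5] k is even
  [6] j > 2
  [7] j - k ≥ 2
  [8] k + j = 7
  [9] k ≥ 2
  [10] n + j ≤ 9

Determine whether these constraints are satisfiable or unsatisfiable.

Satisfiable

Try m = 1, n = 3, k = 2, j = 5.
Check constraint 2: m - n = -2; constraint 4: j - k = 3. The remaining constraints are straightforward to verify.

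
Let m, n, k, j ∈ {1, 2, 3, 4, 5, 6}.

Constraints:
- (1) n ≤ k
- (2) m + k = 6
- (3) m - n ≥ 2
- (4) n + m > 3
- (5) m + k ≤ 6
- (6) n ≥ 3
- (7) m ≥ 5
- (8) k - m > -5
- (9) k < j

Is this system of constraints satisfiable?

Unsatisfiable

From constraint 7: m ≥ 5. From constraints 1 and 6: k ≥ n ≥ 3. Hence m + k ≥ 8. But constraint 2 requires m + k = 6, and 6 < 8. Contradiction.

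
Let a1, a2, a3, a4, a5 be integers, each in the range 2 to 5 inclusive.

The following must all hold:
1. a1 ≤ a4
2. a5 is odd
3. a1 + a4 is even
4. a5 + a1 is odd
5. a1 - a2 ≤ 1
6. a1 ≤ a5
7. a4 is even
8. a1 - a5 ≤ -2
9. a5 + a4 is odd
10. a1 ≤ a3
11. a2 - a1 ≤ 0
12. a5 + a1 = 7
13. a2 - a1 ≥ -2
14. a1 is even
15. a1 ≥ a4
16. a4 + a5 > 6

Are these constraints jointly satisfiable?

Satisfiable

The assignment a1 = 2, a2 = 2, a3 = 5, a4 = 2, a5 = 5 works:
  constraint 5 holds since a1 - a2 = 0.
  constraint 8 holds since a1 - a5 = -3.
The rest check out directly.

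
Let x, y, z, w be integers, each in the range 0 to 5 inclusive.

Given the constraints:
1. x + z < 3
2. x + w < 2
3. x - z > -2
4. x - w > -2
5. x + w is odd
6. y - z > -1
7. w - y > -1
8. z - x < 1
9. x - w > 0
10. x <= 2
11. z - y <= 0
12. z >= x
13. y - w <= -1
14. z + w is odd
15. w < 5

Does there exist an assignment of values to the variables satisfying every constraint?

Unsatisfiable

Constraints 9, 11, 12, and 13 give z ≤ y, y < w, w < x, x ≤ z. Chaining: z ≤ y < w < x ≤ z, which forces z < z — impossible.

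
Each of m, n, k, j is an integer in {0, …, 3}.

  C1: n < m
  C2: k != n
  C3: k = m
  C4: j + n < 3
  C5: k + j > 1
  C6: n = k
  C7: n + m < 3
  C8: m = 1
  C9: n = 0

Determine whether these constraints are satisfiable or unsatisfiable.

Unsatisfiable

Constraint 9 fixes n = 0 and constraint 8 fixes m = 1. Constraints 3 and 6 give n = k = m, so n = m. But 0 ≠ 1 — contradiction.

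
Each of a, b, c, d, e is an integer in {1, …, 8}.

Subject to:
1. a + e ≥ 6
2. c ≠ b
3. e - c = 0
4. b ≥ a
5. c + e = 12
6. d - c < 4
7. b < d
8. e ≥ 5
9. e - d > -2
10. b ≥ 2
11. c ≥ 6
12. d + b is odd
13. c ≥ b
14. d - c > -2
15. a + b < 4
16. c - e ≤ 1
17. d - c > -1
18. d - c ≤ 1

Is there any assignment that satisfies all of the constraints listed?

One satisfying assignment is a = 1, b = 2, c = 6, d = 7, e = 6.
For the less obvious constraints — constraint 1: a + e = 7; constraint 3: e - c = 0; constraint 5: c + e = 12 — and the others hold by inspection.

Satisfiable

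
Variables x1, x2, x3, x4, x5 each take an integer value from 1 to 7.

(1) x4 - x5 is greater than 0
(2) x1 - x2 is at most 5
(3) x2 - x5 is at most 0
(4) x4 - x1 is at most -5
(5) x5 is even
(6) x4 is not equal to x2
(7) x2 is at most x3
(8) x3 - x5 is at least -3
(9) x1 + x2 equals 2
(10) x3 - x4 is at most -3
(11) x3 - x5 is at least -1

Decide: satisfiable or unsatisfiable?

Constraints 2, 3, 4, 10, and 11 give x4 − x3 ≥ 3, x3 − x5 ≥ -1, x5 − x2 ≥ 0, x2 − x1 ≥ -5, x1 − x4 ≥ 5.
Adding all 5 inequalities: the left sides telescope to 0, and the right sides sum to 3 + (-1) + 0 + (-5) + 5 = 2. So 0 ≥ 2, which is false.

Unsatisfiable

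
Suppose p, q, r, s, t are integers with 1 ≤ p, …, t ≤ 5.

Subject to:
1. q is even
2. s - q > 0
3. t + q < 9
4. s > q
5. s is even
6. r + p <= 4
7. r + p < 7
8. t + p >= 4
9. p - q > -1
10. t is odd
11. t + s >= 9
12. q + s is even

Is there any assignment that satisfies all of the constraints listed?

Satisfiable

The assignment p = 2, q = 2, r = 2, s = 4, t = 5 works:
  constraint 2 holds since s - q = 2.
  constraint 3 holds since t + q = 7.
The rest check out directly.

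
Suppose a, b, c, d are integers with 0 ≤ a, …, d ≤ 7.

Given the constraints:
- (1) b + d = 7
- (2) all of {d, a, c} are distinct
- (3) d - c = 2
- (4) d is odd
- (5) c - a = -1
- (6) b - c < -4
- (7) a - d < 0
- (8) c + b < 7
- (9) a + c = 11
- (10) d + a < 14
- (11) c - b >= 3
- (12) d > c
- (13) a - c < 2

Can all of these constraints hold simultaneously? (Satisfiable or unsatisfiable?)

Satisfiable

Take a = 6, b = 0, c = 5, d = 7. Then constraint 1: b + d = 7; constraint 3: d - c = 2; constraint 5: c - a = -1, and every other listed constraint is also met.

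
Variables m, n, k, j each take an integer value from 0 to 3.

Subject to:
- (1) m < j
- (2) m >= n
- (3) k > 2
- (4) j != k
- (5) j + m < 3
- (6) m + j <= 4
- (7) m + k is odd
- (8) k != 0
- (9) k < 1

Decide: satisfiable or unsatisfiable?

From constraint 3: k ≥ 3. From constraint 9: k ≤ 0. But 0 < 3, so no value of k works.

Unsatisfiable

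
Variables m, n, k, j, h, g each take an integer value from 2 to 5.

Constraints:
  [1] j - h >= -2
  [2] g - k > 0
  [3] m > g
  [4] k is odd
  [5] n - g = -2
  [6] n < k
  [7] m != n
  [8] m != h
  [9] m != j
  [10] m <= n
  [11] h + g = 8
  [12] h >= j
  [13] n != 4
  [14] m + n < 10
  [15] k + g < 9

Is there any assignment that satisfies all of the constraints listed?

Unsatisfiable

Constraints 2, 3, 6, and 10 give g < m, m ≤ n, n < k, k < g. Chaining: g < m ≤ n < k < g, which forces g < g — impossible.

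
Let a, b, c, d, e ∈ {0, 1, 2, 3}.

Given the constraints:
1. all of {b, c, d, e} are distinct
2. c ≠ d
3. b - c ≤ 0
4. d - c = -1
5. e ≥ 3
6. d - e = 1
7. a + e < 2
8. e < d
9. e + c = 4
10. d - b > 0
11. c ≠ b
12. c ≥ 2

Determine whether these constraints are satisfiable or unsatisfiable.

Unsatisfiable

From constraint 5: e ≥ 3. From constraint 12: c ≥ 2. Hence e + c ≥ 5. But constraint 9 requires e + c = 4, and 4 < 5. Contradiction.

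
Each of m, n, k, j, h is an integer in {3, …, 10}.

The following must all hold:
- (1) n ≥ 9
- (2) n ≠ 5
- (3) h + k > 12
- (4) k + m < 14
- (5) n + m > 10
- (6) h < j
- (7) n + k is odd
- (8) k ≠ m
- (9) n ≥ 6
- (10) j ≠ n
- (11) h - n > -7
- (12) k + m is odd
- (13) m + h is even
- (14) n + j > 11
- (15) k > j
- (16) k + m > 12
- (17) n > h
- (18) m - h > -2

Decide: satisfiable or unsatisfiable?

Satisfiable

Setting (m, n, k, j, h) = (3, 9, 10, 4, 3) satisfies everything: constraint 3: h + k = 13; constraint 4: k + m = 13, and the others follow.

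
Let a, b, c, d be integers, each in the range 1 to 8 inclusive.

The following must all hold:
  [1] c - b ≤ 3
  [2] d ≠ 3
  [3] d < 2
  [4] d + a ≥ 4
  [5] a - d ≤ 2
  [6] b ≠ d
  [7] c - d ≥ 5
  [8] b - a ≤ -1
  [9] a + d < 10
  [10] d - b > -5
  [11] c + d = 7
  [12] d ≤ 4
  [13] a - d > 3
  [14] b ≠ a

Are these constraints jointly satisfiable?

Constraints 1, 5, 7, and 8 give d − a ≥ -2, a − b ≥ 1, b − c ≥ -3, c − d ≥ 5.
Adding all 4 inequalities: the left sides telescope to 0, and the right sides sum to (-2) + 1 + (-3) + 5 = 1. So 0 ≥ 1, which is false.

Unsatisfiable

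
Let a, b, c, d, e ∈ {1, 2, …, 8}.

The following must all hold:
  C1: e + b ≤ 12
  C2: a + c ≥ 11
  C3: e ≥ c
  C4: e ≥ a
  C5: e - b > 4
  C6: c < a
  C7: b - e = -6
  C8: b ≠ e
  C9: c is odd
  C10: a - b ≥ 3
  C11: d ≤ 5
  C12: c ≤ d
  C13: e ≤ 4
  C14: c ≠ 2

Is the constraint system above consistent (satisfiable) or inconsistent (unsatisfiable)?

Unsatisfiable

From constraints 4 and 13: a ≤ e ≤ 4. From constraints 11 and 12: c ≤ d ≤ 5. Hence a + c ≤ 9. But constraint 2 requires a + c ≥ 11, and 11 > 9. Contradiction.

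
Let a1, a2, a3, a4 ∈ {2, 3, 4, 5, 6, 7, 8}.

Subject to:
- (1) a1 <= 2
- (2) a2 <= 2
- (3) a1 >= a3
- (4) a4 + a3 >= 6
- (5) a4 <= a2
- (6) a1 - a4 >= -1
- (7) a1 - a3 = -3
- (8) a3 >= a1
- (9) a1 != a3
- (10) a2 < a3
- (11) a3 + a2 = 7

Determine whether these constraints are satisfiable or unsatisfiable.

From constraints 2 and 5: a4 ≤ a2 ≤ 2. From constraints 1 and 3: a3 ≤ a1 ≤ 2. Hence a4 + a3 ≤ 4. But constraint 4 requires a4 + a3 ≥ 6, and 6 > 4. Contradiction.

Unsatisfiable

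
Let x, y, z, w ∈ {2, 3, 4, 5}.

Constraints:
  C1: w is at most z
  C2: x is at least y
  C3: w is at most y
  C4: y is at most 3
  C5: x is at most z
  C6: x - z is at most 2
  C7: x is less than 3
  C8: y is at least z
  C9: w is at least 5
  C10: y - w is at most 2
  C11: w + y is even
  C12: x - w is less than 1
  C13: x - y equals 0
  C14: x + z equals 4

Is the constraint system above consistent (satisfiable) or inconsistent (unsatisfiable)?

From constraints 1 and 9: z ≥ w and w ≥ 5, so z ≥ 5. From constraints 4 and 8: z ≤ y and y ≤ 3, so z ≤ 3. But 3 < 5, so no value of z works.

Unsatisfiable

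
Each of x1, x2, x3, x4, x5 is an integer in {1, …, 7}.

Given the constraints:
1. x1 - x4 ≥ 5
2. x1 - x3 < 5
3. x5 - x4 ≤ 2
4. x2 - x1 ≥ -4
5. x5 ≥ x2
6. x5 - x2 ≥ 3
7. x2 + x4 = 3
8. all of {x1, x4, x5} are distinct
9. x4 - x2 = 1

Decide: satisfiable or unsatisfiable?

Unsatisfiable

Constraints 1, 3, 4, and 6 give x2 − x1 ≥ -4, x1 − x4 ≥ 5, x4 − x5 ≥ -2, x5 − x2 ≥ 3.
Adding all 4 inequalities: the left sides telescope to 0, and the right sides sum to (-4) + 5 + (-2) + 3 = 2. So 0 ≥ 2, which is false.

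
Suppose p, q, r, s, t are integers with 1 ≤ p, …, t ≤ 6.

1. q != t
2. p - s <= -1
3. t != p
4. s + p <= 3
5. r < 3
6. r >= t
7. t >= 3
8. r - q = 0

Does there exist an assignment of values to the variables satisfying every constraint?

From constraints 6 and 7: r ≥ t and t ≥ 3, so r ≥ 3. From constraint 5: r ≤ 2. But 2 < 3, so no value of r works.

Unsatisfiable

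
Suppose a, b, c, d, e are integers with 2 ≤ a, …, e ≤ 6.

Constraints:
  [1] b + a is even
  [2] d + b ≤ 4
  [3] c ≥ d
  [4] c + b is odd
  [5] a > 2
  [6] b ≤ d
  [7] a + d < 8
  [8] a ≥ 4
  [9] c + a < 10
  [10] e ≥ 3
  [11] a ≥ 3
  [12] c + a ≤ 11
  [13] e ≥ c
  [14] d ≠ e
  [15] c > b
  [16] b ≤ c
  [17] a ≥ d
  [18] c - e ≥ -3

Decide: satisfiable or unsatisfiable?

The assignment a = 4, b = 2, c = 5, d = 2, e = 5 works:
  constraint 2 holds since d + b = 4.
  constraint 7 holds since a + d = 6.
The rest check out directly.

Satisfiable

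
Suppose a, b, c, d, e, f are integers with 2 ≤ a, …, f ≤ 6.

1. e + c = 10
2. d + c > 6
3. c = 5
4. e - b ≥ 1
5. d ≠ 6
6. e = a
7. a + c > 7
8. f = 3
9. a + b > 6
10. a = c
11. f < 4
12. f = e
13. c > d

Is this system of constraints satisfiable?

Unsatisfiable

Constraint 8 fixes f = 3 and constraint 3 fixes c = 5. Constraints 6, 10, and 12 give f = e = a = c, so f = c. But 3 ≠ 5 — contradiction.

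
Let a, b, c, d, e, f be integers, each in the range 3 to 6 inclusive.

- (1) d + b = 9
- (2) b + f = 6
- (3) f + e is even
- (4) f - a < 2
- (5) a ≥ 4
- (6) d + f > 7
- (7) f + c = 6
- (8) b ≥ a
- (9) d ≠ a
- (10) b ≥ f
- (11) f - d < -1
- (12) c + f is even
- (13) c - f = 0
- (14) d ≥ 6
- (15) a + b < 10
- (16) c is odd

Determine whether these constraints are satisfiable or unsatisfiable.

Unsatisfiable

From constraint 14: d ≥ 6. From constraints 5 and 8: b ≥ a ≥ 4. Hence d + b ≥ 10. But constraint 1 requires d + b = 9, and 9 < 10. Contradiction.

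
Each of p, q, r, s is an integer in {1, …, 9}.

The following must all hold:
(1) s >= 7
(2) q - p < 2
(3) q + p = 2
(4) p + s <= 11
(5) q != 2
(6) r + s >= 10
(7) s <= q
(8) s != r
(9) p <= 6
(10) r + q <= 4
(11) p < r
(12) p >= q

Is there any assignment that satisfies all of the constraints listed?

Unsatisfiable

From constraints 1 and 7: q ≥ s and s ≥ 7, so q ≥ 7. From constraints 9 and 12: q ≤ p and p ≤ 6, so q ≤ 6. But 6 < 7, so no value of q works.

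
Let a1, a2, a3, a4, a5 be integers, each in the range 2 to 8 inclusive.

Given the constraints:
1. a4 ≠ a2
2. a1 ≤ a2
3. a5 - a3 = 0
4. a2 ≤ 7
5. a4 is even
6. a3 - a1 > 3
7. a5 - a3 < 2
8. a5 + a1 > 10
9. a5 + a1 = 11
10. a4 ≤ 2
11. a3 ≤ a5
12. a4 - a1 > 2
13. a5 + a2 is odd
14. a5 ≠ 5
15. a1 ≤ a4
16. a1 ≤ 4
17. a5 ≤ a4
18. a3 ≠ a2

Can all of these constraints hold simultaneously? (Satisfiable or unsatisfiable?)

Unsatisfiable

From constraints 10 and 17: a5 ≤ a4 ≤ 2. From constraints 2 and 4: a1 ≤ a2 ≤ 7. Hence a5 + a1 ≤ 9. But constraint 9 requires a5 + a1 = 11, and 11 > 9. Contradiction.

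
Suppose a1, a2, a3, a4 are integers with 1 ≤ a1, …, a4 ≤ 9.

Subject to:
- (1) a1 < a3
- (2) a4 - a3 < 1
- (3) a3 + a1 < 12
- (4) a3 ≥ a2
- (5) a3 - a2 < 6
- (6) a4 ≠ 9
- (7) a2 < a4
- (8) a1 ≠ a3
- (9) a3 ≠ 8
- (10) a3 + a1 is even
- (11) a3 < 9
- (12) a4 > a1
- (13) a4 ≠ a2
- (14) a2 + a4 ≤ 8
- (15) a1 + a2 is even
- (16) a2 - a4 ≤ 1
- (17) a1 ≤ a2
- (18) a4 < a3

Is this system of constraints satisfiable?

One satisfying assignment is a1 = 3, a2 = 3, a3 = 7, a4 = 5.
For the less obvious constraints — constraint 2: a4 - a3 = -2; constraint 3: a3 + a1 = 10 — and the others hold by inspection.

Satisfiable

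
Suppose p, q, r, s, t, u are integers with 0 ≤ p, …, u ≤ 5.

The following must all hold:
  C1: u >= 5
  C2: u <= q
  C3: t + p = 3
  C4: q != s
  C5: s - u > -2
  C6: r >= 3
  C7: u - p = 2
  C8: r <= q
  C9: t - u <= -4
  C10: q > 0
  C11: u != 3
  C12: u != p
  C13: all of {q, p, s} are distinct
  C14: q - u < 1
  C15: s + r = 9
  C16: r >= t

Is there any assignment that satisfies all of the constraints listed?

Try p = 3, q = 5, r = 5, s = 4, t = 0, u = 5.
Check constraint 3: t + p = 3; constraint 5: s - u = -1. The remaining constraints are straightforward to verify.

Satisfiable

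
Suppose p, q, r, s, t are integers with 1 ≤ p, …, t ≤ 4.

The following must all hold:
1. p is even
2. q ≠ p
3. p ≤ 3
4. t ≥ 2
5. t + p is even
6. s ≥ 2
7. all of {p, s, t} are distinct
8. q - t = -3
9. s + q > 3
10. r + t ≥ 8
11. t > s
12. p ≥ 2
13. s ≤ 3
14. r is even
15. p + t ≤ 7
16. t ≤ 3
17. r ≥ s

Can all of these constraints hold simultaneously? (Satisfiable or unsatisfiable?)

Unsatisfiable

Constraints 3, 4, 6, 12, 13, and 16 confine each of p, s, t to the 2 values {2, 3}.
Constraint 7 requires all 3 of them to be distinct, but only 2 values are available — impossible by the pigeonhole principle.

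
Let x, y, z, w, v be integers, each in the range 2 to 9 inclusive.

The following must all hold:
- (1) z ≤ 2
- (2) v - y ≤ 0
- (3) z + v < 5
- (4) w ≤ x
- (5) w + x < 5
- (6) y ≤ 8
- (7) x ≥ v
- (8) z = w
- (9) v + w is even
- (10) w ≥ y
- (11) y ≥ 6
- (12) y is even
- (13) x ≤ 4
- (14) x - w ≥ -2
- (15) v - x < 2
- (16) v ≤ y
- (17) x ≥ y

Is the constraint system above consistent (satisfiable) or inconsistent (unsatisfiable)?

From constraints 10 and 11: w ≥ y and y ≥ 6, so w ≥ 6. From constraints 4 and 13: w ≤ x and x ≤ 4, so w ≤ 4. But 4 < 6, so no value of w works.

Unsatisfiable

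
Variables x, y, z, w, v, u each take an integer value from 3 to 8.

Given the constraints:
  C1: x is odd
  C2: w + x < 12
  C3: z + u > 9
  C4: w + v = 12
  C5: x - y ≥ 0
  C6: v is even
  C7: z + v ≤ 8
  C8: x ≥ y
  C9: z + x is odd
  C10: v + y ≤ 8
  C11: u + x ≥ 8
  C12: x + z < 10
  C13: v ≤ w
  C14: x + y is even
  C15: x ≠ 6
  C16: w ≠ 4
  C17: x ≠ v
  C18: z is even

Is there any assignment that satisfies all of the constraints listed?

Satisfiable

One satisfying assignment is x = 3, y = 3, z = 4, w = 8, v = 4, u = 8.
For the less obvious constraints — constraint 2: w + x = 11; constraint 3: z + u = 12; constraint 4: w + v = 12 — and the others hold by inspection.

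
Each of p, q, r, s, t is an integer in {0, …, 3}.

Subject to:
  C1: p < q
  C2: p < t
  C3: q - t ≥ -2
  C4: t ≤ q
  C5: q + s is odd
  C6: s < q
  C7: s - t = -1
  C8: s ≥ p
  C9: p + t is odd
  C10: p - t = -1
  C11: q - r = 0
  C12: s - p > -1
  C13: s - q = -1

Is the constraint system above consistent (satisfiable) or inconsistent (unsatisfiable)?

Try p = 0, q = 1, r = 1, s = 0, t = 1.
Check constraint 3: q - t = 0; constraint 7: s - t = -1; constraint 10: p - t = -1. The remaining constraints are straightforward to verify.

Satisfiable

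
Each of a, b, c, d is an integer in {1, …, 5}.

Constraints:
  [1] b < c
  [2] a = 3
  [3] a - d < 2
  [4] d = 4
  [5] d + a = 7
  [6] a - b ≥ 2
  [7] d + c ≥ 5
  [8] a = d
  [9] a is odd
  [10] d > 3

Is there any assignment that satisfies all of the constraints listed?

Unsatisfiable

Constraint 2 fixes a = 3 and constraint 4 fixes d = 4, but constraint 8 requires a = d. Since 3 ≠ 4, contradiction.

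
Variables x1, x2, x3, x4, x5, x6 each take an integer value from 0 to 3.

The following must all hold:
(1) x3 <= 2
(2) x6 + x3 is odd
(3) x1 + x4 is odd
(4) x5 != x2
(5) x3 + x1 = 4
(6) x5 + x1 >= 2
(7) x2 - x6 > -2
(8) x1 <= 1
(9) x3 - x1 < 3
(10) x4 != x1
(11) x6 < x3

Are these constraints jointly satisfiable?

From constraint 1: x3 ≤ 2. From constraint 8: x1 ≤ 1. Hence x3 + x1 ≤ 3. But constraint 5 requires x3 + x1 = 4, and 4 > 3. Contradiction.

Unsatisfiable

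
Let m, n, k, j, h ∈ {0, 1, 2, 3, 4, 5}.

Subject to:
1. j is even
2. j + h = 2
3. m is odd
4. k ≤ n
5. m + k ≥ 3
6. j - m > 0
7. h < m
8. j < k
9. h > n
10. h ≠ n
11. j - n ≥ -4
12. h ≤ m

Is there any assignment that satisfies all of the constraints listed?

Constraints 4, 6, 7, 8, and 9 give k ≤ n, n < h, h < m, m < j, j < k. Chaining: k ≤ n < h < m < j < k, which forces k < k — impossible.

Unsatisfiable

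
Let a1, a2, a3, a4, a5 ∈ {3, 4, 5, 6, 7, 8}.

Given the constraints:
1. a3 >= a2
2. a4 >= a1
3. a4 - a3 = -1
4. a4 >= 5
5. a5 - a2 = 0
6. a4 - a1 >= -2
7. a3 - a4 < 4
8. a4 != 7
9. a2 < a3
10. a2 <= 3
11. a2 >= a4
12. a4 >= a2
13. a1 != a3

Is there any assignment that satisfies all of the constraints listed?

From constraint 4: a4 ≥ 5. From constraints 10 and 11: a4 ≤ a2 and a2 ≤ 3, so a4 ≤ 3. But 3 < 5, so no value of a4 works.

Unsatisfiable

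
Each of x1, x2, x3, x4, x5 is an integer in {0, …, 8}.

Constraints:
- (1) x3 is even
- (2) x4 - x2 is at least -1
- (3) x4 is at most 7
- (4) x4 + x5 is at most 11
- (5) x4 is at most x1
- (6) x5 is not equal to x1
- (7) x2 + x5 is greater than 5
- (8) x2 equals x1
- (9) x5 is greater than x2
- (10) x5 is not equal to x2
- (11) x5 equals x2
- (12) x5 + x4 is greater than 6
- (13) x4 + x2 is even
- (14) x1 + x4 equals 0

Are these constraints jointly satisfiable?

Unsatisfiable

From constraints 8 and 11, x5 = x2 = x1, so x5 = x1. But constraint 6 says x5 ≠ x1. Contradiction.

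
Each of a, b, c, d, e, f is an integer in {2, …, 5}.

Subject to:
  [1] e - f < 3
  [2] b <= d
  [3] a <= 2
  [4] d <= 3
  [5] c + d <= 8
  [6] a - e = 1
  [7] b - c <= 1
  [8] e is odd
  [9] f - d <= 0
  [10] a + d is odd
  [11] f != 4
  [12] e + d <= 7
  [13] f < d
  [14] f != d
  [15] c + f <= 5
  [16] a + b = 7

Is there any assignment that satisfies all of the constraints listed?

From constraint 3: a ≤ 2. From constraints 2 and 4: b ≤ d ≤ 3. Hence a + b ≤ 5. But constraint 16 requires a + b = 7, and 7 > 5. Contradiction.

Unsatisfiable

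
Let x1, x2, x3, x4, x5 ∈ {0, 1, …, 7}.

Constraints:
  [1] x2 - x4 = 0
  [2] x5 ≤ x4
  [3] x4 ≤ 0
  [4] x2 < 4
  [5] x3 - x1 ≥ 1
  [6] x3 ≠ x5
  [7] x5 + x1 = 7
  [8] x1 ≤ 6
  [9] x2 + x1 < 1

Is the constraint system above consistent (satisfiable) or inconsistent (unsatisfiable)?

Unsatisfiable

From constraints 2 and 3: x5 ≤ x4 ≤ 0. From constraint 8: x1 ≤ 6. Hence x5 + x1 ≤ 6. But constraint 7 requires x5 + x1 = 7, and 7 > 6. Contradiction.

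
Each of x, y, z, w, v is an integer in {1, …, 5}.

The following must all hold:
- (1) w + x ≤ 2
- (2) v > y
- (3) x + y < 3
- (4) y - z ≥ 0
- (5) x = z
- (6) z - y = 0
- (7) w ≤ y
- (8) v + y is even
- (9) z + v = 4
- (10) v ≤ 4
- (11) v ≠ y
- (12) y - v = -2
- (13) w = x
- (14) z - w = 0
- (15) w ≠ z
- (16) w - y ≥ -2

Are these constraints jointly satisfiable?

From constraints 5 and 13, w = x = z, so w = z. But constraint 15 says w ≠ z. Contradiction.

Unsatisfiable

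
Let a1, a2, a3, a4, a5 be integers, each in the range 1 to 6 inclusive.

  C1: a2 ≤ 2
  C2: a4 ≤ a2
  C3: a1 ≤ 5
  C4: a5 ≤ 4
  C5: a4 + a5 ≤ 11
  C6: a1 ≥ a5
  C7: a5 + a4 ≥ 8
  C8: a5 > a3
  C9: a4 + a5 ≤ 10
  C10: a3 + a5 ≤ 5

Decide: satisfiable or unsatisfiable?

Unsatisfiable

From constraints 3 and 6: a5 ≤ a1 ≤ 5. From constraints 1 and 2: a4 ≤ a2 ≤ 2. Hence a5 + a4 ≤ 7. But constraint 7 requires a5 + a4 ≥ 8, and 8 > 7. Contradiction.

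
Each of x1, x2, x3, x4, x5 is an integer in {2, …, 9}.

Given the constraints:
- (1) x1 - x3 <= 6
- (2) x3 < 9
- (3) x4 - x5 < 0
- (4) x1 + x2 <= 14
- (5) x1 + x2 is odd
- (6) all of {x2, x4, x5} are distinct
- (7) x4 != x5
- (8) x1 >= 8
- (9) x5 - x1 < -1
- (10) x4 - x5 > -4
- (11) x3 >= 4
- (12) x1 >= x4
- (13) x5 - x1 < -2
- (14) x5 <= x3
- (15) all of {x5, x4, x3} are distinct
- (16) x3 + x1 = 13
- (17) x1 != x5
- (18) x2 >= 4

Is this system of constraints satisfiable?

One satisfying assignment is x1 = 8, x2 = 5, x3 = 5, x4 = 2, x5 = 4.
For the less obvious constraints — constraint 1: x1 - x3 = 3; constraint 3: x4 - x5 = -2; constraint 4: x1 + x2 = 13 — and the others hold by inspection.

Satisfiable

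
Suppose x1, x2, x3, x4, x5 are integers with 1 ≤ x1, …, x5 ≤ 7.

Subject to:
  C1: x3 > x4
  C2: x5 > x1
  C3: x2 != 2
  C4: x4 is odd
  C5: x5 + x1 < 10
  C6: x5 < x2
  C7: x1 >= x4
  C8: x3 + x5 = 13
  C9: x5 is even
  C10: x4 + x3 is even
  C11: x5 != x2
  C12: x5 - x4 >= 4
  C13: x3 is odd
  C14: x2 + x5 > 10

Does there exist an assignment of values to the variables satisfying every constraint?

Satisfiable

The assignment x1 = 1, x2 = 7, x3 = 7, x4 = 1, x5 = 6 works:
  constraint 5 holds since x5 + x1 = 7.
  constraint 8 holds since x3 + x5 = 13.
  constraint 12 holds since x5 - x4 = 5.
The rest check out directly.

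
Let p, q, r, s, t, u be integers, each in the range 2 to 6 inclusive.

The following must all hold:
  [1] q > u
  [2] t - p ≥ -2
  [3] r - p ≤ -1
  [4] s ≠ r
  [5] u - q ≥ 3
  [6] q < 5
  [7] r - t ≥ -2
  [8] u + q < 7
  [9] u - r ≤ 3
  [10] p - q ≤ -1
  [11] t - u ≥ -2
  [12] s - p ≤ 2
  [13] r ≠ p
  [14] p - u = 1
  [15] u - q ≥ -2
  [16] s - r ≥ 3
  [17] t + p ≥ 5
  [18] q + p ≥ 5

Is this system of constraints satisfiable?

Constraints 5, 7, 10, 11, 12, and 16 give r − t ≥ -2, t − u ≥ -2, u − q ≥ 3, q − p ≥ 1, p − s ≥ -2, s − r ≥ 3.
Adding all 6 inequalities: the left sides telescope to 0, and the right sides sum to (-2) + (-2) + 3 + 1 + (-2) + 3 = 1. So 0 ≥ 1, which is false.

Unsatisfiable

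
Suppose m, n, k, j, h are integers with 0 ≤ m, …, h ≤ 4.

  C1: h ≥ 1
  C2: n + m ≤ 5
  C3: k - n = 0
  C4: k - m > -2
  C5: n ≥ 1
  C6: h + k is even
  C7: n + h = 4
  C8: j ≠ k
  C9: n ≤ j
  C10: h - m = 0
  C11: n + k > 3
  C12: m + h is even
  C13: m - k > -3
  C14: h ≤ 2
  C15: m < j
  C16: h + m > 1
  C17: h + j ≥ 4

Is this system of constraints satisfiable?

Take m = 2, n = 2, k = 2, j = 3, h = 2. Then constraint 2: n + m = 4; constraint 3: k - n = 0, and every other listed constraint is also met.

Satisfiable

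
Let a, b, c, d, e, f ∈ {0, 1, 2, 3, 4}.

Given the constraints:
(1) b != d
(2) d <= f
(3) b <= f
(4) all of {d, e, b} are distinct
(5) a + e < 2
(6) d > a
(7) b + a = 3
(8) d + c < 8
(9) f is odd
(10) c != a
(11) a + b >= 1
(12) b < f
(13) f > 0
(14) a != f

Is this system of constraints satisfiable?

One satisfying assignment is a = 1, b = 2, c = 4, d = 3, e = 0, f = 3.
For the less obvious constraints — constraint 5: a + e = 1; constraint 7: b + a = 3 — and the others hold by inspection.

Satisfiable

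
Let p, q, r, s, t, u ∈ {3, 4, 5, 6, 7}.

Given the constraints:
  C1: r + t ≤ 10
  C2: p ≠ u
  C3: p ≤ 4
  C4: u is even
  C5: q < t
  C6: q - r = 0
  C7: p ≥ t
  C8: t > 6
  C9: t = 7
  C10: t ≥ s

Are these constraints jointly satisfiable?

Unsatisfiable

From constraint 8: t ≥ 7. From constraints 3 and 7: t ≤ p and p ≤ 4, so t ≤ 4. But 4 < 7, so no value of t works.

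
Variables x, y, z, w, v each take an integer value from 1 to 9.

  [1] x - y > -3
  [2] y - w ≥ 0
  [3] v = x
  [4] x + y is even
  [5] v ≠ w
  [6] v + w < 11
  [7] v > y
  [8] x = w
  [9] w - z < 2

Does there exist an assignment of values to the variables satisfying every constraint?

From constraints 3 and 8, v = x = w, so v = w. But constraint 5 says v ≠ w. Contradiction.

Unsatisfiable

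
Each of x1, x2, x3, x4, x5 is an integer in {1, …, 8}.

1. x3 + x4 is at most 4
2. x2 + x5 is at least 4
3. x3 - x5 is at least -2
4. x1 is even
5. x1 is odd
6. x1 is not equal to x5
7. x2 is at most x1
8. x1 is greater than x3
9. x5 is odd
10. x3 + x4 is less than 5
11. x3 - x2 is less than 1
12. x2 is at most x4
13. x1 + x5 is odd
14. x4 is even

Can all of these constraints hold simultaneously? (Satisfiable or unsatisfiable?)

Unsatisfiable

Constraint 5 makes x1 odd and constraint 9 makes x5 odd, so x1 + x5 must be even. Constraint 13 says x1 + x5 is odd — contradiction.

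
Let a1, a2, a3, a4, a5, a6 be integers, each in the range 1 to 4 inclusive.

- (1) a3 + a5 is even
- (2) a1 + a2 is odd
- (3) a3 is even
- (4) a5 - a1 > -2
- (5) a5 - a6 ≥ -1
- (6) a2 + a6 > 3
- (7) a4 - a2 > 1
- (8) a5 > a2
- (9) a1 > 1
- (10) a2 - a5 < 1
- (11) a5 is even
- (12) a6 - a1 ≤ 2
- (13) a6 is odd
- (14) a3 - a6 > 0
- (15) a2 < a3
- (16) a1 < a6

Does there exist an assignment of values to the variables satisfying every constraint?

Take a1 = 2, a2 = 1, a3 = 4, a4 = 3, a5 = 2, a6 = 3. Then constraint 4: a5 - a1 = 0; constraint 5: a5 - a6 = -1; constraint 6: a2 + a6 = 4, and every other listed constraint is also met.

Satisfiable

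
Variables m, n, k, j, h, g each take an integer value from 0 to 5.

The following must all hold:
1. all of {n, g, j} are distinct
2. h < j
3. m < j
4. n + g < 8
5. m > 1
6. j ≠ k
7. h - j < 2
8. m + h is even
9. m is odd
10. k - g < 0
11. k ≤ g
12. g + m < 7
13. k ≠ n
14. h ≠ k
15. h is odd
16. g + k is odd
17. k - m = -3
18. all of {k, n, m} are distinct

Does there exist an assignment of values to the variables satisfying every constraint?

Satisfiable

Setting (m, n, k, j, h, g) = (3, 5, 0, 4, 3, 1) satisfies everything: constraint 4: n + g = 6; constraint 7: h - j = -1; constraint 10: k - g = -1, and the others follow.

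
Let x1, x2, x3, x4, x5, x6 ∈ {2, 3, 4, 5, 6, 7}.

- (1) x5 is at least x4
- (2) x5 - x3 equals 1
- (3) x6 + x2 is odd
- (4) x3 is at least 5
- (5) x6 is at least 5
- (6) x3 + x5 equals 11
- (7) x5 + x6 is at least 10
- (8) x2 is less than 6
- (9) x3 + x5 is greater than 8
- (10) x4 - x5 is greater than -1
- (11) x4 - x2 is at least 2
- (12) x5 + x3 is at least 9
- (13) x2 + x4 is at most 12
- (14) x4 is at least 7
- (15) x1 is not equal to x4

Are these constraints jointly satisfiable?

Unsatisfiable

From constraint 4: x3 ≥ 5. From constraints 1 and 14: x5 ≥ x4 ≥ 7. Hence x3 + x5 ≥ 12. But constraint 6 requires x3 + x5 = 11, and 11 < 12. Contradiction.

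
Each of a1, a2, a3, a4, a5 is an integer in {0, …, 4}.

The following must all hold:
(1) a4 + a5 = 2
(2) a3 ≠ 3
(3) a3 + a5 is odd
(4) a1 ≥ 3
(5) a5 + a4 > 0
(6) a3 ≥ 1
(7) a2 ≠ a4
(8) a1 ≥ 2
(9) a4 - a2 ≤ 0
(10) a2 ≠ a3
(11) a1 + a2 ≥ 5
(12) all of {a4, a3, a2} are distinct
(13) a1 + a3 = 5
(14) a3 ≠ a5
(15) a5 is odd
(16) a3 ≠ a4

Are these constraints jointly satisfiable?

Satisfiable

Setting (a1, a2, a3, a4, a5) = (3, 3, 2, 1, 1) satisfies everything: constraint 1: a4 + a5 = 2; constraint 5: a5 + a4 = 2; constraint 9: a4 - a2 = -2, and the others follow.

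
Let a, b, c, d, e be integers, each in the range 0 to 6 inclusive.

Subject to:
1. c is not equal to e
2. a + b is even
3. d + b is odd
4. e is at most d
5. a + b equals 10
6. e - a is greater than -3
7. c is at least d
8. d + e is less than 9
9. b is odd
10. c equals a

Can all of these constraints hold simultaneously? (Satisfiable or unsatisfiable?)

Satisfiable

The assignment a = 5, b = 5, c = 5, d = 4, e = 3 works:
  constraint 5 holds since a + b = 10.
  constraint 6 holds since e - a = -2.
  constraint 8 holds since d + e = 7.
The rest check out directly.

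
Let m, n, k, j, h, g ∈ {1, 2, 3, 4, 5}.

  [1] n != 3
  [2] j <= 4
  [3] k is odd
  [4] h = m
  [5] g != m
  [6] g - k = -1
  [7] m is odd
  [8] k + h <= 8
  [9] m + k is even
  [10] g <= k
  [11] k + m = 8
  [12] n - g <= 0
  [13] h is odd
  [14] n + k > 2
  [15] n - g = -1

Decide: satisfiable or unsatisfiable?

Satisfiable

Setting (m, n, k, j, h, g) = (5, 1, 3, 1, 5, 2) satisfies everything: constraint 6: g - k = -1; constraint 8: k + h = 8; constraint 11: k + m = 8, and the others follow.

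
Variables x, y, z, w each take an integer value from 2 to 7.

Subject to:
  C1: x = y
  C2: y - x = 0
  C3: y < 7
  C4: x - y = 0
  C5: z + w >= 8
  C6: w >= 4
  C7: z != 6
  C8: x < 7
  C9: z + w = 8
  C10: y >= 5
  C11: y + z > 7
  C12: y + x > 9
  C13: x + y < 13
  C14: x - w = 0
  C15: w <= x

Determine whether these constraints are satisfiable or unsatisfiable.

One satisfying assignment is x = 5, y = 5, z = 3, w = 5.
For the less obvious constraints — constraint 2: y - x = 0; constraint 4: x - y = 0 — and the others hold by inspection.

Satisfiable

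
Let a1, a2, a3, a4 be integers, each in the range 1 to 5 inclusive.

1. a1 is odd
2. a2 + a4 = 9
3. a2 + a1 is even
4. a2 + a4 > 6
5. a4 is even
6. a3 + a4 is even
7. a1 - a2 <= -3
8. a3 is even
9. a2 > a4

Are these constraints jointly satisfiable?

Try a1 = 1, a2 = 5, a3 = 4, a4 = 4.
Check constraint 2: a2 + a4 = 9; constraint 4: a2 + a4 = 9; constraint 7: a1 - a2 = -4. The remaining constraints are straightforward to verify.

Satisfiable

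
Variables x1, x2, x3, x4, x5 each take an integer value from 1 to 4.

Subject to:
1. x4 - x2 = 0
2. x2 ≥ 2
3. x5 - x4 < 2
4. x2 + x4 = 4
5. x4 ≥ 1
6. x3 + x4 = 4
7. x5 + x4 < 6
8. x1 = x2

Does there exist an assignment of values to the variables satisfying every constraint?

Satisfiable

Setting (x1, x2, x3, x4, x5) = (2, 2, 2, 2, 2) satisfies everything: constraint 1: x4 - x2 = 0; constraint 3: x5 - x4 = 0, and the others follow.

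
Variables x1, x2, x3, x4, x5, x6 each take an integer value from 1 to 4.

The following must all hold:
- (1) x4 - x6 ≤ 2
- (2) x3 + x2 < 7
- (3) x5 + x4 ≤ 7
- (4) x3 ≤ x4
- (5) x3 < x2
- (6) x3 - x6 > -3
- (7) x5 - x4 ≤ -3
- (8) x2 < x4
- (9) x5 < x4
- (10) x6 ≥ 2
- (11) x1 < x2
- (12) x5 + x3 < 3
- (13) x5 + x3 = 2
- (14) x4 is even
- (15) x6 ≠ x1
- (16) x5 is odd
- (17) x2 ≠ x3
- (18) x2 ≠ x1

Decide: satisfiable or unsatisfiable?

Take x1 = 2, x2 = 3, x3 = 1, x4 = 4, x5 = 1, x6 = 3. Then constraint 1: x4 - x6 = 1; constraint 2: x3 + x2 = 4, and every other listed constraint is also met.

Satisfiable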